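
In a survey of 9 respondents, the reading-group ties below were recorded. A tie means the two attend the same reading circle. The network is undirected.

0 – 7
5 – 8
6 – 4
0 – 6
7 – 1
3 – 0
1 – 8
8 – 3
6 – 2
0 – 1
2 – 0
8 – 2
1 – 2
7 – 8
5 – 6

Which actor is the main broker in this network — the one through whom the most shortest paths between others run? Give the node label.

6

Unnormalized betweenness of each node: 0:41/6, 1:7/12, 2:9/4, 3:1/4, 4:0, 5:1, 6:17/2, 7:1/4, 8:16/3.
6 has the largest value, 17/2, making it the main broker — the node through which the most shortest paths run.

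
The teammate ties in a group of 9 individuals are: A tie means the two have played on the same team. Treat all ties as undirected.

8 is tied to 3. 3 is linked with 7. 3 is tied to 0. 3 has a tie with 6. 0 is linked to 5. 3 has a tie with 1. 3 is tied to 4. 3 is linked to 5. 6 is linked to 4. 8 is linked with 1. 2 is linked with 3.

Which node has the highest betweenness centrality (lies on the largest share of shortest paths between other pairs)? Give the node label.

3

Unnormalized betweenness of each node: 0:0, 1:0, 2:0, 3:25, 4:0, 5:0, 6:0, 7:0, 8:0.
3 has the largest value, 25, making it the main broker — the node through which the most shortest paths run.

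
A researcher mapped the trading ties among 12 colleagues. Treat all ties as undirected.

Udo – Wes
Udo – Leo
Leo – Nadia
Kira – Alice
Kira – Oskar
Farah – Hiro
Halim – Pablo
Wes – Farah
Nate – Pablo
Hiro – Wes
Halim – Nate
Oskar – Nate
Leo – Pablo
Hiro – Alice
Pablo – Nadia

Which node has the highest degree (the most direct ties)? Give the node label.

Degrees — Alice:2, Farah:2, Halim:2, Hiro:3, Kira:2, Leo:3, Nadia:2, Nate:3, Oskar:2, Pablo:4, Udo:2, Wes:3.
The maximum is 4, attained only by Pablo.

Pablo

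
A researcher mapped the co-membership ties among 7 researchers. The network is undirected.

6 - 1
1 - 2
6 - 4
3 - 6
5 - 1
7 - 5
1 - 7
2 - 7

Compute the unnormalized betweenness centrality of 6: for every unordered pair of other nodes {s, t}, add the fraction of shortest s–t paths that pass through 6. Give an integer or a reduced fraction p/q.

9

Pairs whose geodesics pass through 6 — 4–3: 1; 4–7: 1; 4–1: 1; 4–5: 1; 4–2: 1; 3–7: 1; 3–1: 1; 3–5: 1; 3–2: 1.
All other pairs contribute 0.
Summing the contributions gives betweenness(6) = 9.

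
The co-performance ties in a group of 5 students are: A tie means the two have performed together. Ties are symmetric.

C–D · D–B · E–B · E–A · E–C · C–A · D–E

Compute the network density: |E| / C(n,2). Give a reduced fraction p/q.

7/10

There are 7 edges and 5 nodes, so the maximum possible is C(5,2) = 10.
Density = 7/10.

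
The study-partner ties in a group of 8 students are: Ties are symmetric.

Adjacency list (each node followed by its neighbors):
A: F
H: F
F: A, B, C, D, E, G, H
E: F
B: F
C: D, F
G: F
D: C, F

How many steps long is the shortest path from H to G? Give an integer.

2

One shortest route is H – F – G, which uses 2 edges, and H and G are not directly tied, so nothing shorter exists. So d(H,G) = 2.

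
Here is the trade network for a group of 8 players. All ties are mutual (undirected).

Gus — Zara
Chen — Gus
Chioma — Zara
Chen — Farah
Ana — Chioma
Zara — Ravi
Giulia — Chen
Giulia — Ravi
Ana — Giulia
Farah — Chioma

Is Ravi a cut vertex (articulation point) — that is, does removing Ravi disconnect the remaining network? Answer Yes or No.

Even without Ravi, every remaining node can still reach every other (the residual graph is connected), so Ravi is not a cut vertex.

No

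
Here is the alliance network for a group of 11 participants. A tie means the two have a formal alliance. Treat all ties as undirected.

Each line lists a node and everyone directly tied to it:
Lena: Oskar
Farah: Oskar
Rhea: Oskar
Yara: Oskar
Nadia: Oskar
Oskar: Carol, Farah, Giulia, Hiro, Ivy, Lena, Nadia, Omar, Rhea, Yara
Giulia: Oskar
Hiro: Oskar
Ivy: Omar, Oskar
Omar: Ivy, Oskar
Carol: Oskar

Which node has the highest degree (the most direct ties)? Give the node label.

Oskar

Degrees — Carol:1, Farah:1, Giulia:1, Hiro:1, Ivy:2, Lena:1, Nadia:1, Omar:2, Oskar:10, Rhea:1, Yara:1.
The maximum is 10, attained only by Oskar.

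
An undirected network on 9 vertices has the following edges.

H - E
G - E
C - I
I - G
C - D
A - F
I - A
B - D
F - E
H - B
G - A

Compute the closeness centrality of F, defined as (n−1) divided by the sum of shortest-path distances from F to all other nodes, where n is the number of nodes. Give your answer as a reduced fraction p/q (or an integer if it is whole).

Distances from F: A:1, B:3, C:3, D:4, E:1, G:2, H:2, I:2. Sum = 18.
n = 9, so closeness = 8/18 = 4/9.

4/9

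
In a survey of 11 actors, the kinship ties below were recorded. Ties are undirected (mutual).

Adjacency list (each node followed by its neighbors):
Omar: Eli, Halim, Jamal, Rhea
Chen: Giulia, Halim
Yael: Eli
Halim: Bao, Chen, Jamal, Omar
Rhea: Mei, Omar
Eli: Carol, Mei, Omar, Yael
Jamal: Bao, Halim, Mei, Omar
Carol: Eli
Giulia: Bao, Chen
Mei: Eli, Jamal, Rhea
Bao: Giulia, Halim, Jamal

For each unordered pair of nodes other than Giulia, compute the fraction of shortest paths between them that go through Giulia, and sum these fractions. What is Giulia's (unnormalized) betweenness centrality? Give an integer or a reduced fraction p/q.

Pairs whose geodesics pass through Giulia — Bao–Chen: 1/2.
All other pairs contribute 0.
Summing the contributions gives betweenness(Giulia) = 1/2.

1/2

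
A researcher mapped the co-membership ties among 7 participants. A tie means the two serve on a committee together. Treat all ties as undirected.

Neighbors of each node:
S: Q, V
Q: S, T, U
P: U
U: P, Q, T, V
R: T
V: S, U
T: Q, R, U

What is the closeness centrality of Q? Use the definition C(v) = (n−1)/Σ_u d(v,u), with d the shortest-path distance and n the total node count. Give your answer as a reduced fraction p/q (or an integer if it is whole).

2/3

Distances from Q: P:2, R:2, S:1, T:1, U:1, V:2. Sum = 9.
n = 7, so closeness = 6/9 = 2/3.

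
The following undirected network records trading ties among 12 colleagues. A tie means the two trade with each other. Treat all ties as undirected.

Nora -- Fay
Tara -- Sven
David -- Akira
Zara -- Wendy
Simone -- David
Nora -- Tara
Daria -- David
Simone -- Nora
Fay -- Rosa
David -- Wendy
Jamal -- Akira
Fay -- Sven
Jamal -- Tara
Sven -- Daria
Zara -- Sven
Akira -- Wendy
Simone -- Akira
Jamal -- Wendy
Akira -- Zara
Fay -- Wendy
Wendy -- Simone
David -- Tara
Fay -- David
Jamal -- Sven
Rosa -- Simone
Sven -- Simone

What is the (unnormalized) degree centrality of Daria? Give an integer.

Daria is directly tied to David and Sven. That is 2 neighbors, so the degree of Daria is 2.

2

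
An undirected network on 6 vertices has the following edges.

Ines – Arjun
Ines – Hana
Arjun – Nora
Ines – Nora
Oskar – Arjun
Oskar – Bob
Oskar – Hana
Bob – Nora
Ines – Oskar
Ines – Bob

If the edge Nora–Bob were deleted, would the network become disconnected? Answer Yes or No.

Even without that edge, Nora still reaches Bob via Nora – Ines – Bob, so the network stays connected. Not a bridge.

No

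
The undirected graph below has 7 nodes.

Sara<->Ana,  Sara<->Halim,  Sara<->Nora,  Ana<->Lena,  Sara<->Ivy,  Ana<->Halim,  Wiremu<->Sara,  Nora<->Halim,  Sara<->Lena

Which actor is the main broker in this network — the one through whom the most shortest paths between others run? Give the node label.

Unnormalized betweenness of each node: Ana:1/2, Halim:1/2, Ivy:0, Lena:0, Nora:0, Sara:11, Wiremu:0.
Sara has the largest value, 11, making it the main broker — the node through which the most shortest paths run.

Sara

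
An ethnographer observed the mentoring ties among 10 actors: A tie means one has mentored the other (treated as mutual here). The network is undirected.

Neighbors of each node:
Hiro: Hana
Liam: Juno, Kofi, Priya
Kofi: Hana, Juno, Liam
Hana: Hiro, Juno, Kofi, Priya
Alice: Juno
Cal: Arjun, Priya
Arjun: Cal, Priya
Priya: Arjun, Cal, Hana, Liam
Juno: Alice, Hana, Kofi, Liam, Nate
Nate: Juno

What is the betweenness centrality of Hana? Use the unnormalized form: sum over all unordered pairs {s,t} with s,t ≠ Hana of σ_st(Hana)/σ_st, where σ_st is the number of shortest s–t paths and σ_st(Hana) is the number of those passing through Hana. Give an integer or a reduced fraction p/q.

14

Pairs whose geodesics pass through Hana — Arjun–Alice: 1/2; Arjun–Hiro: 1; Arjun–Juno: 1/2; Arjun–Nate: 1/2; Arjun–Kofi: 1/2; Alice–Priya: 1/2; Alice–Hiro: 1; Alice–Cal: 1/2; Priya–Hiro: 1; Priya–Juno: 1/2; Priya–Nate: 1/2; Priya–Kofi: 1/2; Hiro–Juno: 1; Hiro–Cal: 1 … (+6 more pairs).
All other pairs contribute 0.
Summing the contributions gives betweenness(Hana) = 14.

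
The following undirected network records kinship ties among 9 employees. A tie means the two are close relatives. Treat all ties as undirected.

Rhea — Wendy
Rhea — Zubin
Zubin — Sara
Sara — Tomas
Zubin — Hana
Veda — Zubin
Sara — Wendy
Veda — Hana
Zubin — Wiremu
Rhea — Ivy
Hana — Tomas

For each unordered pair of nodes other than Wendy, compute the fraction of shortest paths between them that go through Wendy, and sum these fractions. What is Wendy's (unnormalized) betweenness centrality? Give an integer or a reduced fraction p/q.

Pairs whose geodesics pass through Wendy — Rhea–Tomas: 1/3; Rhea–Sara: 1/2; Tomas–Ivy: 1/3; Sara–Ivy: 1/2.
All other pairs contribute 0.
Summing the contributions gives betweenness(Wendy) = 5/3.

5/3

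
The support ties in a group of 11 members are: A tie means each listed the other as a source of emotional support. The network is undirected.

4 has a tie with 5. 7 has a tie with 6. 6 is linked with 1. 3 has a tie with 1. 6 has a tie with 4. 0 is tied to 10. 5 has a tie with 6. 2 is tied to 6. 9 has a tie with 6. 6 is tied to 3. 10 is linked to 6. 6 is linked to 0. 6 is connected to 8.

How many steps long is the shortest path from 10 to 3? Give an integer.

One shortest route is 10 – 6 – 3, which uses 2 edges, and 10 and 3 are not directly tied, so nothing shorter exists. So d(10,3) = 2.

2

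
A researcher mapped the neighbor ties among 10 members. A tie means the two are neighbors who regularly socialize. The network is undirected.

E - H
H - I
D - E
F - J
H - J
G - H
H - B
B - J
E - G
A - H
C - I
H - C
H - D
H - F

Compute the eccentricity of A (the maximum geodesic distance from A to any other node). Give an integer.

Distances from A: B:2, C:2, D:2, E:2, F:2, G:2, H:1, I:2, J:2.
The largest is 2 (to J, G, D, F, B, E, I, and C), so the eccentricity of A is 2.

2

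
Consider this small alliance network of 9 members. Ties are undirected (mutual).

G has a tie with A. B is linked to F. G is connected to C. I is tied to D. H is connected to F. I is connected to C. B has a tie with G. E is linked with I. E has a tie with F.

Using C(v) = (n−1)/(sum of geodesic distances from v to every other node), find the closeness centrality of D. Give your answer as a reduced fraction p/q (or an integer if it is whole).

Distances from D: A:4, B:4, C:2, E:2, F:3, G:3, H:4, I:1. Sum = 23.
n = 9, so closeness = 8/23.

8/23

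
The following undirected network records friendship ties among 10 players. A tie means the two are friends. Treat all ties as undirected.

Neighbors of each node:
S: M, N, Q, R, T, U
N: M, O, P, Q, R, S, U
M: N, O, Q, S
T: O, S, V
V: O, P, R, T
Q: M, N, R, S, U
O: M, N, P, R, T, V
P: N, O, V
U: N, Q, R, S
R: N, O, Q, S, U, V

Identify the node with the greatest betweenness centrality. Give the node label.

N

Unnormalized betweenness of each node: M:7/12, N:11/2, O:17/4, P:1/3, Q:7/12, R:47/12, S:47/12, T:3/4, U:0, V:7/6.
N has the largest value, 11/2, making it the main broker — the node through which the most shortest paths run.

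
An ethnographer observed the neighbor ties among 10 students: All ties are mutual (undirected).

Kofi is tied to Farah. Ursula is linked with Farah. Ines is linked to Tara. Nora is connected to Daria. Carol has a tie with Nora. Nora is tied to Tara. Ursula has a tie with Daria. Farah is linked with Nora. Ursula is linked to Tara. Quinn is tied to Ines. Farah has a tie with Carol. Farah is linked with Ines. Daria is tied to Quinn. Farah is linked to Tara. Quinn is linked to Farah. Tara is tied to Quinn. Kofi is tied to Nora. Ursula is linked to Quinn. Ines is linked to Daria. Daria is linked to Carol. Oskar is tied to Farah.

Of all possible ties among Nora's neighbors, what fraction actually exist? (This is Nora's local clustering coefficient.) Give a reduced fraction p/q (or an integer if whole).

Nora's neighbors: Carol, Daria, Farah, Kofi, and Tara (k = 5).
Possible neighbor pairs: C(5,2) = 10. Edges among them: Carol–Daria, Carol–Farah, Farah–Kofi, Farah–Tara → e = 4.
Clustering(Nora) = 4/10 = 2/5.

2/5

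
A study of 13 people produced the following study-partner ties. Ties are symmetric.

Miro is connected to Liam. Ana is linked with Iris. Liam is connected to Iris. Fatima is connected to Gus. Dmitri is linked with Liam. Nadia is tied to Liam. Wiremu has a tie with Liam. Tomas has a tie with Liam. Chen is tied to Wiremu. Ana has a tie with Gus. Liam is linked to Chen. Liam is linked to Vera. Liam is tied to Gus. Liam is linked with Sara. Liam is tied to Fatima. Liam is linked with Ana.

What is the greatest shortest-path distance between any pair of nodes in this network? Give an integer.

Eccentricity of each node (its greatest distance to any other): Ana:2, Chen:2, Dmitri:2, Fatima:2, Gus:2, Iris:2, Liam:1, Miro:2, Nadia:2, Sara:2, Tomas:2, Vera:2, Wiremu:2.
The maximum eccentricity is 2, realized for instance by the pair Vera–Chen via Vera – Liam – Chen. So the diameter is 2.

2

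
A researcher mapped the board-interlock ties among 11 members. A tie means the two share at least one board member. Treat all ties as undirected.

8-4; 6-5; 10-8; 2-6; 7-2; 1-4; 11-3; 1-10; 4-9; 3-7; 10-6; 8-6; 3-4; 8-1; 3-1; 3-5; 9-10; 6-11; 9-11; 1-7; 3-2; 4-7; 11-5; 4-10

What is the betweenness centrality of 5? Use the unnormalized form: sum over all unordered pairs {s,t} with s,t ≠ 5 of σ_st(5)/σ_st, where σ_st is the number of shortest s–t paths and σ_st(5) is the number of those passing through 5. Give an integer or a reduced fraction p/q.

1/3

Pairs whose geodesics pass through 5 — 3–6: 1/3.
All other pairs contribute 0.
Summing the contributions gives betweenness(5) = 1/3.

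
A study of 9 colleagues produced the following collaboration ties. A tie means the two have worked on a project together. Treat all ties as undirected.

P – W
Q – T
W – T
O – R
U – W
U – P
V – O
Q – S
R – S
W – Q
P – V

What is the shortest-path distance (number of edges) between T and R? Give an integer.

One shortest route is T – Q – S – R, which uses 3 edges, and at distance 2 from T we only reach {P, S, U}, which does not include R. So d(T,R) = 3.

3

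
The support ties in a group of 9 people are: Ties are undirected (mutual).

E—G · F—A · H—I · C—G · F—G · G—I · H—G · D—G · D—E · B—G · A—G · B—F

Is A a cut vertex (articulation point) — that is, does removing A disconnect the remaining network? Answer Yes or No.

Even without A, every remaining node can still reach every other (the residual graph is connected), so A is not a cut vertex.

No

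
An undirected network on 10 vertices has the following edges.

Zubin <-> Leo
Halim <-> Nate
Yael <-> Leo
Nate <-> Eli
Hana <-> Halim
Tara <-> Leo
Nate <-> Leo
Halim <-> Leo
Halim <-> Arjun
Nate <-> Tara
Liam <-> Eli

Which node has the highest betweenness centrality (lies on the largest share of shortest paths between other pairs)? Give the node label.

Leo

Unnormalized betweenness of each node: Arjun:0, Eli:8, Halim:15, Hana:0, Leo:33/2, Liam:0, Nate:31/2, Tara:0, Yael:0, Zubin:0.
Leo has the largest value, 33/2, making it the main broker — the node through which the most shortest paths run.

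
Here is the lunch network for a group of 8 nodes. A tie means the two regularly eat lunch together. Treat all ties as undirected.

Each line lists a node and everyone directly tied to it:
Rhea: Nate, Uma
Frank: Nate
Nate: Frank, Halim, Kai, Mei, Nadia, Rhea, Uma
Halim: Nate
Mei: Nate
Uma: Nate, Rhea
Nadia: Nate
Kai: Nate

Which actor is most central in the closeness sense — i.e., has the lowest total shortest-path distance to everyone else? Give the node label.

Farness (sum of distances to all others) for each node — Frank:13, Halim:13, Kai:13, Mei:13, Nadia:13, Nate:7, Rhea:12, Uma:12.
The smallest farness is 7, for Nate, so Nate has the highest closeness.

Nate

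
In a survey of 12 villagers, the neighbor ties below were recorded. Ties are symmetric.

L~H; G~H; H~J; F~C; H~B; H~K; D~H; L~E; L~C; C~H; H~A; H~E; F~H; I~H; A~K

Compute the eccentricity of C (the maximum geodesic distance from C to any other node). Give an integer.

Distances from C: A:2, B:2, D:2, E:2, F:1, G:2, H:1, I:2, J:2, K:2, L:1.
The largest is 2 (to B, I, K, J, E, G, A, and D), so the eccentricity of C is 2.

2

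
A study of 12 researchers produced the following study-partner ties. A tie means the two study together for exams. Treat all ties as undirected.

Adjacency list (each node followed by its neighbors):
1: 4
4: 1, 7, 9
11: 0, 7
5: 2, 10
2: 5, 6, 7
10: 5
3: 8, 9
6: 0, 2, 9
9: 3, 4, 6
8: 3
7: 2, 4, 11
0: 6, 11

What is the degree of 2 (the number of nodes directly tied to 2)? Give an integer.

3

2 is directly tied to 5, 6, and 7. That is 3 neighbors, so the degree of 2 is 3.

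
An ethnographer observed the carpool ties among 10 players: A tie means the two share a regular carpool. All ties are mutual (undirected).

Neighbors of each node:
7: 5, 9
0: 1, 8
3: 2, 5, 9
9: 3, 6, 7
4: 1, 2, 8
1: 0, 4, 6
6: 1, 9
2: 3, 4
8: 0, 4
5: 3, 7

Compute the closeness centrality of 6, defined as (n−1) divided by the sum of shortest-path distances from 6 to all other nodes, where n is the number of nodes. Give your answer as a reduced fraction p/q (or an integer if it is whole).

9/19

Distances from 6: 0:2, 1:1, 2:3, 3:2, 4:2, 5:3, 7:2, 8:3, 9:1. Sum = 19.
n = 10, so closeness = 9/19.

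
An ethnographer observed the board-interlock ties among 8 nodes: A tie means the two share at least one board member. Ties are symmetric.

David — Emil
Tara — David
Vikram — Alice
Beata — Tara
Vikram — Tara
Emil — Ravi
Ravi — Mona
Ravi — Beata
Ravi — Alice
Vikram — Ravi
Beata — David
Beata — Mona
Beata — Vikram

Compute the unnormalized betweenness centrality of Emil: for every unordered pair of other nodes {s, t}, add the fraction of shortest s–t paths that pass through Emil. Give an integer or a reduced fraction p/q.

Pairs whose geodesics pass through Emil — Alice–David: 1/4; Ravi–David: 1/2.
All other pairs contribute 0.
Summing the contributions gives betweenness(Emil) = 3/4.

3/4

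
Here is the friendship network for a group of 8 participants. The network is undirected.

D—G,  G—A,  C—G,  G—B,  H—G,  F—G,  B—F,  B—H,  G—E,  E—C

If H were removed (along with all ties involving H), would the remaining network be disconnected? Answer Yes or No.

No

Even without H, every remaining node can still reach every other (the residual graph is connected), so H is not a cut vertex.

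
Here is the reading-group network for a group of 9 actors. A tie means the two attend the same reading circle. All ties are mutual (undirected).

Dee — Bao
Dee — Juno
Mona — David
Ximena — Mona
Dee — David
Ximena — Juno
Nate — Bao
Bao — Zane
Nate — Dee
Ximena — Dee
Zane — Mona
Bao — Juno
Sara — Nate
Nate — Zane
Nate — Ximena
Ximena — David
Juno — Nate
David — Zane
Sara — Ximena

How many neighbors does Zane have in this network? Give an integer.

Zane is directly tied to Bao, David, Mona, and Nate. That is 4 neighbors, so the degree of Zane is 4.

4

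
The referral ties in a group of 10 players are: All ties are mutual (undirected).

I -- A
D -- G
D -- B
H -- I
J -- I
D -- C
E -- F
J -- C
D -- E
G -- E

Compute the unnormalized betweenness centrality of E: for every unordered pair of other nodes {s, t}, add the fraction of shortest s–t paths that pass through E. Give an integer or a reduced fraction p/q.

Pairs whose geodesics pass through E — G–F: 1; D–F: 1; H–F: 1; C–F: 1; A–F: 1; I–F: 1; F–J: 1; F–B: 1.
All other pairs contribute 0.
Summing the contributions gives betweenness(E) = 8.

8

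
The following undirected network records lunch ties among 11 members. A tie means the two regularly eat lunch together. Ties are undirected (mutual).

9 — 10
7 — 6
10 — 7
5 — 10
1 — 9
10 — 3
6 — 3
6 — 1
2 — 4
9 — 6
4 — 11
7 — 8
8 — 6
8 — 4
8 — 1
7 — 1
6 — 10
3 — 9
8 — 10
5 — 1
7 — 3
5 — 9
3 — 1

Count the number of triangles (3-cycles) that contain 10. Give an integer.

10's neighbors: 3, 5, 6, 7, 8, and 9.
Neighbor pairs that are themselves tied: 10–3–6; 10–3–7; 10–3–9; 10–5–9; 10–6–7; 10–6–8; 10–6–9; 10–7–8. Each forms one triangle with 10, for 8 in total.

8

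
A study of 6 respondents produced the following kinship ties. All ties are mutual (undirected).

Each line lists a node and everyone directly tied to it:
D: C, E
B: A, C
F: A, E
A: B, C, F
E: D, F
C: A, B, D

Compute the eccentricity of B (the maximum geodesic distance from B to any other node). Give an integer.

Distances from B: A:1, C:1, D:2, E:3, F:2.
The largest is 3 (to E), so the eccentricity of B is 3.

3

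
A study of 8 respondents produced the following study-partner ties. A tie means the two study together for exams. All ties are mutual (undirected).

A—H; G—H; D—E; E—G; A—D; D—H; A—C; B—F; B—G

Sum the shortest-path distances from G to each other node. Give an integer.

Distances from G: A:2, B:1, C:3, D:2, E:1, F:2, H:1.
Sum = 2 + 1 + 3 + 2 + 1 + 2 + 1 = 12.

12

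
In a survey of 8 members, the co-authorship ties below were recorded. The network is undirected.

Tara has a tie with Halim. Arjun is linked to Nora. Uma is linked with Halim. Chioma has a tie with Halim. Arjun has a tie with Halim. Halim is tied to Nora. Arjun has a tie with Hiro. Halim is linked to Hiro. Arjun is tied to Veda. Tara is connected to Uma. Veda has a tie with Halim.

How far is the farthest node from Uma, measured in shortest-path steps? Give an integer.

Distances from Uma: Arjun:2, Chioma:2, Halim:1, Hiro:2, Nora:2, Tara:1, Veda:2.
The largest is 2 (to Arjun, Chioma, Hiro, Nora, and Veda), so the eccentricity of Uma is 2.

2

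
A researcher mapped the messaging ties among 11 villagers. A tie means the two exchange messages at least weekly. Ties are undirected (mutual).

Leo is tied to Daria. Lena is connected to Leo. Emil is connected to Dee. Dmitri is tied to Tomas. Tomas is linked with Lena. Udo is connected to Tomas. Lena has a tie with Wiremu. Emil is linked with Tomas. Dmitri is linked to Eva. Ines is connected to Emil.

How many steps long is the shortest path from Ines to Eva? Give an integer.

One shortest route is Ines – Emil – Tomas – Dmitri – Eva, which uses 4 edges, and at distance 3 from Ines we only reach {Dmitri, Lena, Udo}, which does not include Eva. So d(Ines,Eva) = 4.

4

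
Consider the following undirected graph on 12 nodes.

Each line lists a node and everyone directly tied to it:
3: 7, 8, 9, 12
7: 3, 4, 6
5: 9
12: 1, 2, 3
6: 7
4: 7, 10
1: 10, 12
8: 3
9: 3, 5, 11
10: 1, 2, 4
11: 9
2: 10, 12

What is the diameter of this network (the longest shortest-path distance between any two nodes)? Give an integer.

5

Eccentricity of each node (its greatest distance to any other): 1:4, 2:4, 3:3, 4:4, 5:5, 6:4, 7:3, 8:4, 9:4, 10:5, 11:5, 12:3.
The maximum eccentricity is 5, realized for instance by the pair 10–11 via 10 – 1 – 12 – 3 – 9 – 11. So the diameter is 5.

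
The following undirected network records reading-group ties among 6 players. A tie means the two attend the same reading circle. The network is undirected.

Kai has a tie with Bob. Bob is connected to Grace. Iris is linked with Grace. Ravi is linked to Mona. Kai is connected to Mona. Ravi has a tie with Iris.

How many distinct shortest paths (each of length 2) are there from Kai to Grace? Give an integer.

1

The shortest distance is 2, and the only length-2 path is Kai–Bob–Grace. So there is exactly 1 shortest path.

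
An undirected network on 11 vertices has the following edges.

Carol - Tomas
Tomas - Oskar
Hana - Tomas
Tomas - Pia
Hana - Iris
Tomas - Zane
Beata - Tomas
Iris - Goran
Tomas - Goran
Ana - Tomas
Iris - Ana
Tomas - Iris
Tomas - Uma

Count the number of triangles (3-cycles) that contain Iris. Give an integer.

Iris's neighbors: Ana, Goran, Hana, and Tomas.
Neighbor pairs that are themselves tied: Iris–Ana–Tomas; Iris–Goran–Tomas; Iris–Hana–Tomas. Each forms one triangle with Iris, for 3 in total.

3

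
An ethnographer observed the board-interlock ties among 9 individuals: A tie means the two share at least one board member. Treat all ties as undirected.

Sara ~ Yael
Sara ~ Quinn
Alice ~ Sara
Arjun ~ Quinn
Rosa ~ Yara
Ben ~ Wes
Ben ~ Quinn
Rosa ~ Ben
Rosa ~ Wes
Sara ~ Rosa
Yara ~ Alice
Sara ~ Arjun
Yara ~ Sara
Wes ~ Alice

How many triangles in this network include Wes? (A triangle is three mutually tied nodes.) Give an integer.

1

Wes's neighbors: Alice, Ben, and Rosa.
Neighbor pairs that are themselves tied: Wes–Ben–Rosa. Each forms one triangle with Wes, for 1 in total.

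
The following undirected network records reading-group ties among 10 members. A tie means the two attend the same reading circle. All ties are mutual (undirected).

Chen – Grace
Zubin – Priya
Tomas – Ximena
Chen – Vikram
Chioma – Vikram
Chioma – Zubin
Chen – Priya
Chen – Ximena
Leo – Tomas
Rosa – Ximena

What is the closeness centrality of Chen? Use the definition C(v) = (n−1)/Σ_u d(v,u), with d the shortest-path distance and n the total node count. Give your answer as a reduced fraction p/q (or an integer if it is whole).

Distances from Chen: Chioma:2, Grace:1, Leo:3, Priya:1, Rosa:2, Tomas:2, Vikram:1, Ximena:1, Zubin:2. Sum = 15.
n = 10, so closeness = 9/15 = 3/5.

3/5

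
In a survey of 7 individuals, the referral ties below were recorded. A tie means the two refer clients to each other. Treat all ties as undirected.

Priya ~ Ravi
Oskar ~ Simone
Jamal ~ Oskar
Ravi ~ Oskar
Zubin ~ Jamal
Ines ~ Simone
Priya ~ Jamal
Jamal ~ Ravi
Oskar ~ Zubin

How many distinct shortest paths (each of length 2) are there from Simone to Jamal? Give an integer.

1

The shortest distance is 2, and the only length-2 path is Simone–Oskar–Jamal. So there is exactly 1 shortest path.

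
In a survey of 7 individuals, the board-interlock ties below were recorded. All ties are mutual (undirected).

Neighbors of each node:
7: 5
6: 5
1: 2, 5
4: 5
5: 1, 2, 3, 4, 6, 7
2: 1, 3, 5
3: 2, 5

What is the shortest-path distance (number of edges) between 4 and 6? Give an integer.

One shortest route is 4 – 5 – 6, which uses 2 edges, and 4 and 6 are not directly tied, so nothing shorter exists. So d(4,6) = 2.

2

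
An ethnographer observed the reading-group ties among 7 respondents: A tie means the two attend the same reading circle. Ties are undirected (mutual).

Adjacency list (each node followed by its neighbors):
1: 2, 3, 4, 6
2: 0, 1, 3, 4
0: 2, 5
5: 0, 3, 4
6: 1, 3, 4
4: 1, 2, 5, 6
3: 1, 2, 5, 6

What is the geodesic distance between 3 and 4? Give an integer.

2

One shortest route is 3 – 5 – 4, which uses 2 edges, and 3 and 4 are not directly tied, so nothing shorter exists. So d(3,4) = 2.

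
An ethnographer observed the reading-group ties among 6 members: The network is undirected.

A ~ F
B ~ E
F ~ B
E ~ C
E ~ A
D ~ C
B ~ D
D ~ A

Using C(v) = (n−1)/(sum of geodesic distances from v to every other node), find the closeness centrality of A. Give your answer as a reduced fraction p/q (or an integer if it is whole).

Distances from A: B:2, C:2, D:1, E:1, F:1. Sum = 7.
n = 6, so closeness = 5/7.

5/7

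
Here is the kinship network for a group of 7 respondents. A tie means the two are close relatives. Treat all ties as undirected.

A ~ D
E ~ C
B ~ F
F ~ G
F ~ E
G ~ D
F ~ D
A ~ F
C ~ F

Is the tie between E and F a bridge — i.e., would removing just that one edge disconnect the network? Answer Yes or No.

Even without that edge, E still reaches F via E – C – F, so the network stays connected. Not a bridge.

No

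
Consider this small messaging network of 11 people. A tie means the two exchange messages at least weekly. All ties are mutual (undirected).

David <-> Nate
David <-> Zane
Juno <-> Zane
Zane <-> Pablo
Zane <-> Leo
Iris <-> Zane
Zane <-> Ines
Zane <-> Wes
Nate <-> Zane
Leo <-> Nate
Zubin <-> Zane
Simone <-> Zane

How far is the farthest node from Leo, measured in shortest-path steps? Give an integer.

Distances from Leo: David:2, Ines:2, Iris:2, Juno:2, Nate:1, Pablo:2, Simone:2, Wes:2, Zane:1, Zubin:2.
The largest is 2 (to Zubin, Iris, Juno, David, Ines, Simone, Wes, and Pablo), so the eccentricity of Leo is 2.

2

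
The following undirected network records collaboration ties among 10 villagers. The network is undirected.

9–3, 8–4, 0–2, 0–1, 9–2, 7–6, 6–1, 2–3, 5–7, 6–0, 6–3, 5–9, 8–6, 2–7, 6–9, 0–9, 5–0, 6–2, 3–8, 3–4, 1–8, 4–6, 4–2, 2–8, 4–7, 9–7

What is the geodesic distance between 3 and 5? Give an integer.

2

One shortest route is 3 – 9 – 5, which uses 2 edges, and 3 and 5 are not directly tied, so nothing shorter exists. So d(3,5) = 2.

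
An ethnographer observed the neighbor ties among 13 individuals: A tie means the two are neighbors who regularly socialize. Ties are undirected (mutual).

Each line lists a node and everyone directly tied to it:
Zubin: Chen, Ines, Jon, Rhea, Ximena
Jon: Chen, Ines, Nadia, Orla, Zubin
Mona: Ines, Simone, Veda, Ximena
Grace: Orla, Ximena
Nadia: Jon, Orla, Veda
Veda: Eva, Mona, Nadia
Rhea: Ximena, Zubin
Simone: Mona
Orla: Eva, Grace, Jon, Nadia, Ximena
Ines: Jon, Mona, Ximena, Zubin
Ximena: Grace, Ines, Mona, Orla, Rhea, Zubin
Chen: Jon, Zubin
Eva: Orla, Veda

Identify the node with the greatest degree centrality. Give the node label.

Ximena

Degrees — Chen:2, Eva:2, Grace:2, Ines:4, Jon:5, Mona:4, Nadia:3, Orla:5, Rhea:2, Simone:1, Veda:3, Ximena:6, Zubin:5.
The maximum is 6, attained only by Ximena.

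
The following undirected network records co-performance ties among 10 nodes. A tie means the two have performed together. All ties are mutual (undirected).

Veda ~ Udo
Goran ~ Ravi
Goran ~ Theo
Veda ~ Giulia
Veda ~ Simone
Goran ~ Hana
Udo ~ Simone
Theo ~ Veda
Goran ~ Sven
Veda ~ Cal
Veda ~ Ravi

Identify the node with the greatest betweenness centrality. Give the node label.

Unnormalized betweenness of each node: Cal:0, Giulia:0, Goran:31/2, Hana:0, Ravi:15/2, Simone:0, Sven:0, Theo:15/2, Udo:0, Veda:51/2.
Veda has the largest value, 51/2, making it the main broker — the node through which the most shortest paths run.

Veda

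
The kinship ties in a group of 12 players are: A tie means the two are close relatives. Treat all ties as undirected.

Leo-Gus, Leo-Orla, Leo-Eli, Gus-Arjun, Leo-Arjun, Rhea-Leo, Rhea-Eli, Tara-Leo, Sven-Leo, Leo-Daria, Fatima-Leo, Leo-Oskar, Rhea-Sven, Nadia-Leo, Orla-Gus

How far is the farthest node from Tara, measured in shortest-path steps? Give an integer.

2

Distances from Tara: Arjun:2, Daria:2, Eli:2, Fatima:2, Gus:2, Leo:1, Nadia:2, Orla:2, Oskar:2, Rhea:2, Sven:2.
The largest is 2 (to Eli, Fatima, Arjun, Sven, Rhea, Orla, Nadia, Oskar, Gus, and Daria), so the eccentricity of Tara is 2.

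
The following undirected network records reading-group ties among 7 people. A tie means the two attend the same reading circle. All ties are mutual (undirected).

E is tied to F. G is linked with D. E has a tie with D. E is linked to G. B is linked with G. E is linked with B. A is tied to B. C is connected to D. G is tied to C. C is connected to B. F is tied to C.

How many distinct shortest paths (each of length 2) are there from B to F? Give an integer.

2

The shortest distance is 2. The length-2 paths are: B–E–F; B–C–F.
That gives 2 distinct shortest paths.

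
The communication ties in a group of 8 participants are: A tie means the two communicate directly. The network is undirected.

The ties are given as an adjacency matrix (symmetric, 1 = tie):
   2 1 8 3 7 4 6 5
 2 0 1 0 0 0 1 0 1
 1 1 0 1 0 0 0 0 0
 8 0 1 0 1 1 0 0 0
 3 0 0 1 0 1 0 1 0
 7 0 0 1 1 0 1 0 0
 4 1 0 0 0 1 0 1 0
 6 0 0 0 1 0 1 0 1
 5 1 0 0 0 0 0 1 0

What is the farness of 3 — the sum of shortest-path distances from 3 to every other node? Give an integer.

12

Distances from 3: 1:2, 2:3, 4:2, 5:2, 6:1, 7:1, 8:1.
Sum = 2 + 3 + 2 + 2 + 1 + 1 + 1 = 12.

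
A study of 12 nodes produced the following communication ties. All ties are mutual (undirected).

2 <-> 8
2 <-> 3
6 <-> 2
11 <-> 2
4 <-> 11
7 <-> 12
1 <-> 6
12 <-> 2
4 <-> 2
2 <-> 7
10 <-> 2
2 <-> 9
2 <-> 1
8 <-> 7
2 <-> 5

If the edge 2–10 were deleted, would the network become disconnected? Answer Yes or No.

Without the 2–10 edge there is no alternate route between 2 and 10, so the network disconnects. It is a bridge.

Yes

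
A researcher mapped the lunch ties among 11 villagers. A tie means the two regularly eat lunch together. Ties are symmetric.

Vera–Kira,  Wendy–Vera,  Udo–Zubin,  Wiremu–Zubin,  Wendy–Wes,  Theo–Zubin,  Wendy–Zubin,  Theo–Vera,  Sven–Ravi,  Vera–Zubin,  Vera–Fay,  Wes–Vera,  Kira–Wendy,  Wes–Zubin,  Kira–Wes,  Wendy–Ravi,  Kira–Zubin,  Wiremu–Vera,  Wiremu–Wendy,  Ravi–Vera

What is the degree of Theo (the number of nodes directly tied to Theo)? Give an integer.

2

Theo is directly tied to Vera and Zubin. That is 2 neighbors, so the degree of Theo is 2.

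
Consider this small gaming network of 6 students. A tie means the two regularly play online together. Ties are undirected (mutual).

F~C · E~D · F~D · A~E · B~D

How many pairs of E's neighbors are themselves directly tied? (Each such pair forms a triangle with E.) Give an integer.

0

E's neighbors are A and D, but none of them are tied to each other, so no triangle contains E.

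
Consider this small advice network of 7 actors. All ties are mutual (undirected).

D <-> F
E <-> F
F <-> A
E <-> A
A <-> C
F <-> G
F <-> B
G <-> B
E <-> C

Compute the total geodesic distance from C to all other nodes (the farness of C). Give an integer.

13

Distances from C: A:1, B:3, D:3, E:1, F:2, G:3.
Sum = 1 + 3 + 3 + 1 + 2 + 3 = 13.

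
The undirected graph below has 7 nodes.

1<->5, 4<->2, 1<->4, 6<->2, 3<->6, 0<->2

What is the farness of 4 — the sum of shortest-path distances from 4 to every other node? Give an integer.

Distances from 4: 0:2, 1:1, 2:1, 3:3, 5:2, 6:2.
Sum = 2 + 1 + 1 + 3 + 2 + 2 = 11.

11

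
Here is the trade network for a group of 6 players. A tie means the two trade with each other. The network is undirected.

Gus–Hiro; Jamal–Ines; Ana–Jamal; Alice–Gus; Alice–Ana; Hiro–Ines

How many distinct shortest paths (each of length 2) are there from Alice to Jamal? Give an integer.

The shortest distance is 2, and the only length-2 path is Alice–Ana–Jamal. So there is exactly 1 shortest path.

1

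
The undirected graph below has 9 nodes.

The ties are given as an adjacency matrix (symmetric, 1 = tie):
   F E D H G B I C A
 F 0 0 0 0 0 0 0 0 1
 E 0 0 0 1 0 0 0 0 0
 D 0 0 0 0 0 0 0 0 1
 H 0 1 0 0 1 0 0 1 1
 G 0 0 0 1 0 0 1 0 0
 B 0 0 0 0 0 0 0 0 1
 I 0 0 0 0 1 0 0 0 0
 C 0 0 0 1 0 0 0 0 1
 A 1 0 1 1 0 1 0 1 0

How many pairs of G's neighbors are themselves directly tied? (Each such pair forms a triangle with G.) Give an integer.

0

G's neighbors are H and I, but none of them are tied to each other, so no triangle contains G.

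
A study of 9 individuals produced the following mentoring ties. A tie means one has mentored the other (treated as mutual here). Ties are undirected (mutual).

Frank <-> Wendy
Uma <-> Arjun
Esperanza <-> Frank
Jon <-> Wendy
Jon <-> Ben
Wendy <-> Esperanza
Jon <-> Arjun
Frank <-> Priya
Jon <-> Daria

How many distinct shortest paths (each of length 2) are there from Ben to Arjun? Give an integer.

The shortest distance is 2, and the only length-2 path is Ben–Jon–Arjun. So there is exactly 1 shortest path.

1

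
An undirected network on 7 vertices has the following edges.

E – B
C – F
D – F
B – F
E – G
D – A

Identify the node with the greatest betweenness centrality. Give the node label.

F

Unnormalized betweenness of each node: A:0, B:8, C:0, D:5, E:5, F:11, G:0.
F has the largest value, 11, making it the main broker — the node through which the most shortest paths run.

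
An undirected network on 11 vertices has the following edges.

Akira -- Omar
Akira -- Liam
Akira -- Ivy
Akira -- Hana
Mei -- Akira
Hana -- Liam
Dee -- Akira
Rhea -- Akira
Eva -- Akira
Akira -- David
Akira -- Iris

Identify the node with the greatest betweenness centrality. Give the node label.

Akira

Unnormalized betweenness of each node: Akira:44, David:0, Dee:0, Eva:0, Hana:0, Iris:0, Ivy:0, Liam:0, Mei:0, Omar:0, Rhea:0.
Akira has the largest value, 44, making it the main broker — the node through which the most shortest paths run.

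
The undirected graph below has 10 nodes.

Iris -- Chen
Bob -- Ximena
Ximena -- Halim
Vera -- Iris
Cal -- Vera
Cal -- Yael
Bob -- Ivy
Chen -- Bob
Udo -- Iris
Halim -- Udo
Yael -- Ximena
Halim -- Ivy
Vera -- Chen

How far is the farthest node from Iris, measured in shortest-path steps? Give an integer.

Distances from Iris: Bob:2, Cal:2, Chen:1, Halim:2, Ivy:3, Udo:1, Vera:1, Ximena:3, Yael:3.
The largest is 3 (to Yael, Ivy, and Ximena), so the eccentricity of Iris is 3.

3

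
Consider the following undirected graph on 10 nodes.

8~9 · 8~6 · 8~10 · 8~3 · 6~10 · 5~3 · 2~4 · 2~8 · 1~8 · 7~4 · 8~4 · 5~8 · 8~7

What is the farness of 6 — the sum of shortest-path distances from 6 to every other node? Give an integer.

Distances from 6: 1:2, 2:2, 3:2, 4:2, 5:2, 7:2, 8:1, 9:2, 10:1.
Sum = 2 + 2 + 2 + 2 + 2 + 2 + 1 + 2 + 1 = 16.

16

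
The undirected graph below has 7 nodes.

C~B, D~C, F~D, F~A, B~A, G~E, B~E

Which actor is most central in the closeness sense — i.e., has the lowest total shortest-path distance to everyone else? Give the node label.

Farness (sum of distances to all others) for each node — A:11, B:9, C:11, D:13, E:12, F:13, G:17.
The smallest farness is 9, for B, so B has the highest closeness.

B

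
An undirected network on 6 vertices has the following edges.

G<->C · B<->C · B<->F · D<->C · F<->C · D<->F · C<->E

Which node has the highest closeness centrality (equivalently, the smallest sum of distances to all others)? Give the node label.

C

Farness (sum of distances to all others) for each node — B:8, C:5, D:8, E:9, F:7, G:9.
The smallest farness is 5, for C, so C has the highest closeness.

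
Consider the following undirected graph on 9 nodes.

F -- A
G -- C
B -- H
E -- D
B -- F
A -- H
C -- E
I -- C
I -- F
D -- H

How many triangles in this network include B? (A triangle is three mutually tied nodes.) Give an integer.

B's neighbors are F and H, but none of them are tied to each other, so no triangle contains B.

0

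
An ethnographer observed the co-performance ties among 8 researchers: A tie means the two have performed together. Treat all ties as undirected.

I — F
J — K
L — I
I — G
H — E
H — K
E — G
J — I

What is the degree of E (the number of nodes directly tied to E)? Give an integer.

2

E is directly tied to G and H. That is 2 neighbors, so the degree of E is 2.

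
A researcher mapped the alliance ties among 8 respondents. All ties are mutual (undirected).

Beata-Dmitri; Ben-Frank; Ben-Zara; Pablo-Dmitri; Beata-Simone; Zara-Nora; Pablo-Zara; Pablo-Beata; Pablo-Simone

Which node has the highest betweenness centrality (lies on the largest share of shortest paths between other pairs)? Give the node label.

Unnormalized betweenness of each node: Beata:1/2, Ben:6, Dmitri:0, Frank:0, Nora:0, Pablo:25/2, Simone:0, Zara:14.
Zara has the largest value, 14, making it the main broker — the node through which the most shortest paths run.

Zara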